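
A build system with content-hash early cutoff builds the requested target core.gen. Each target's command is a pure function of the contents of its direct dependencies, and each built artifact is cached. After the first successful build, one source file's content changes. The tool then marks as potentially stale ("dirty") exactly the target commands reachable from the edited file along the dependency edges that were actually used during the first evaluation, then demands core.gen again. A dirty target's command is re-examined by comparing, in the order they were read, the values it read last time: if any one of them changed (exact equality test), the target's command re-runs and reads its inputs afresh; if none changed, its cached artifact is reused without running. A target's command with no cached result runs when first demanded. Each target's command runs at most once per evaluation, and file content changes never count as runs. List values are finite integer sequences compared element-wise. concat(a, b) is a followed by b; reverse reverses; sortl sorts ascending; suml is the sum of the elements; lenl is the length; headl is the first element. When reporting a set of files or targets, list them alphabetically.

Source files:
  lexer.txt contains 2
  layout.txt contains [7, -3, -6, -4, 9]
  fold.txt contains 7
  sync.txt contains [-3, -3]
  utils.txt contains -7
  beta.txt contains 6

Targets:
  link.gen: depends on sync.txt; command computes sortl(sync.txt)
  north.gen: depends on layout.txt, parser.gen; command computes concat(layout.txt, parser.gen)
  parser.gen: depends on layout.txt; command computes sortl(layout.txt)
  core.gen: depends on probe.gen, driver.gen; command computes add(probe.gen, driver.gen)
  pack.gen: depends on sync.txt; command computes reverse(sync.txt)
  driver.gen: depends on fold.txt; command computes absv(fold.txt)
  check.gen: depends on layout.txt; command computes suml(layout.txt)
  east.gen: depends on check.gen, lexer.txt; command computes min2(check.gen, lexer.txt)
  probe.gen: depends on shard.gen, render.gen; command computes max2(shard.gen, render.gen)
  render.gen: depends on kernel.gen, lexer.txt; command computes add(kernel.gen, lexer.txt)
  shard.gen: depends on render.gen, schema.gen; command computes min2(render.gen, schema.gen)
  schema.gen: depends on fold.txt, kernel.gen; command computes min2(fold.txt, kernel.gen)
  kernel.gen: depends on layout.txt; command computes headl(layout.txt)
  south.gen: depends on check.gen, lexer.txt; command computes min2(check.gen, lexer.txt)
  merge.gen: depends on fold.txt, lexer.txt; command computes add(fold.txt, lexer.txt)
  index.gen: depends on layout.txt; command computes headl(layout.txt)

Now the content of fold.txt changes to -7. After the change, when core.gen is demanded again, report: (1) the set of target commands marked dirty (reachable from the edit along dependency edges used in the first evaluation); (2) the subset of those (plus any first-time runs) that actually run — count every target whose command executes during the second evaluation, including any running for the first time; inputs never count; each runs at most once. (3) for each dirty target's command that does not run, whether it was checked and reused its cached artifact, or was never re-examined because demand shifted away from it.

Marked dirty: core.gen, driver.gen, probe.gen, schema.gen, shard.gen.
Target commands that run: driver.gen, probe.gen, schema.gen, shard.gen — 4 in total.
Checked but reused from cache: core.gen.
Key observation: the cutoff stops propagation at core.gen — its inputs' values are unchanged, so it reuses its cache.

First evaluation (everything demanded from the output):
  driver.gen = absv(7) = 7
  kernel.gen = headl([7, -3, -6, -4, 9]) = 7
  render.gen = add(7, 2) = 9
  schema.gen = min2(7, 7) = 7
  shard.gen = min2(9, 7) = 7
  probe.gen = max2(7, 9) = 9
  core.gen = add(9, 7) = 16

Propagation after the edit:
  driver.gen: runs — fold.txt 7->-7; result 7 (same value as before).
  schema.gen: runs — fold.txt 7->-7; result -7.
  shard.gen: runs — schema.gen 7->-7; result -7.
  probe.gen: runs — shard.gen 7->-7; result 9 (same value as before).
  core.gen: checked — values it read are unchanged (probe.gen unchanged, driver.gen unchanged); reused cached 16 without running.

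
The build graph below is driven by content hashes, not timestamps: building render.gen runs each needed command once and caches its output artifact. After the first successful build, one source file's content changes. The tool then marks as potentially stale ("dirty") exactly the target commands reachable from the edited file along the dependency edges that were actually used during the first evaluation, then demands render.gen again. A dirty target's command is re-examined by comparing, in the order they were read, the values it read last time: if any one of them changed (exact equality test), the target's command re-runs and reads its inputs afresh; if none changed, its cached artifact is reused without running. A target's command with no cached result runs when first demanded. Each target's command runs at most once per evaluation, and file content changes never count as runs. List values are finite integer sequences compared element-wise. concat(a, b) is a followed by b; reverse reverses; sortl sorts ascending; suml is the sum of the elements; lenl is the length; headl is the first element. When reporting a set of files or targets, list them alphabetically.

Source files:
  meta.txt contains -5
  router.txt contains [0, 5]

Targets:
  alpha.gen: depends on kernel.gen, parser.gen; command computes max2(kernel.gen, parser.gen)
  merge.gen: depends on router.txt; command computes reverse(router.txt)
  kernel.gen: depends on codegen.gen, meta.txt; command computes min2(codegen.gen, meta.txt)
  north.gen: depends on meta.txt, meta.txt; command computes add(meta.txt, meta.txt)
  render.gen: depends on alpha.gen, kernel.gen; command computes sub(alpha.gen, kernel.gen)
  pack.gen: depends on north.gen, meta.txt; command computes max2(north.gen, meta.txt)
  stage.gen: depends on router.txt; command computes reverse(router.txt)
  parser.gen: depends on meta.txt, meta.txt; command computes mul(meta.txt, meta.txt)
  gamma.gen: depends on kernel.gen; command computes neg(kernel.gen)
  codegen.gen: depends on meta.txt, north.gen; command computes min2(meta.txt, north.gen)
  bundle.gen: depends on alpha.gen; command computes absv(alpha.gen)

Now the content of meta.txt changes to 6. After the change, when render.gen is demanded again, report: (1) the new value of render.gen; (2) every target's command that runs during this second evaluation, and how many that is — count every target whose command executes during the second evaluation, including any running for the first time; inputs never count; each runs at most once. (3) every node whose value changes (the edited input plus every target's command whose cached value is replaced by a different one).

Initial pass — values computed on the first demand:
  north.gen = add(-5, -5) = -10
  codegen.gen = min2(-5, -10) = -10
  kernel.gen = min2(-10, -5) = -10
  parser.gen = mul(-5, -5) = 25
  alpha.gen = max2(-10, 25) = 25
  render.gen = sub(25, -10) = 35

Second demand — change propagation:
  north.gen: re-runs because meta.txt -5->6; meta.txt -5->6; new result 12.
  codegen.gen: re-runs because meta.txt -5->6; north.gen -10->12; new result 6.
  kernel.gen: re-runs because codegen.gen -10->6; meta.txt -5->6; new result 6.
  parser.gen: re-runs because meta.txt -5->6; meta.txt -5->6; new result 36.
  alpha.gen: re-runs because kernel.gen -10->6; parser.gen 25->36; new result 36.
  render.gen: re-runs because alpha.gen 25->36; kernel.gen -10->6; new result 30.

render.gen now evaluates to 30.
Run set: alpha.gen, codegen.gen, kernel.gen, north.gen, parser.gen, render.gen (6 run).
Changed values: alpha.gen, codegen.gen, kernel.gen, meta.txt, north.gen, parser.gen, render.gen.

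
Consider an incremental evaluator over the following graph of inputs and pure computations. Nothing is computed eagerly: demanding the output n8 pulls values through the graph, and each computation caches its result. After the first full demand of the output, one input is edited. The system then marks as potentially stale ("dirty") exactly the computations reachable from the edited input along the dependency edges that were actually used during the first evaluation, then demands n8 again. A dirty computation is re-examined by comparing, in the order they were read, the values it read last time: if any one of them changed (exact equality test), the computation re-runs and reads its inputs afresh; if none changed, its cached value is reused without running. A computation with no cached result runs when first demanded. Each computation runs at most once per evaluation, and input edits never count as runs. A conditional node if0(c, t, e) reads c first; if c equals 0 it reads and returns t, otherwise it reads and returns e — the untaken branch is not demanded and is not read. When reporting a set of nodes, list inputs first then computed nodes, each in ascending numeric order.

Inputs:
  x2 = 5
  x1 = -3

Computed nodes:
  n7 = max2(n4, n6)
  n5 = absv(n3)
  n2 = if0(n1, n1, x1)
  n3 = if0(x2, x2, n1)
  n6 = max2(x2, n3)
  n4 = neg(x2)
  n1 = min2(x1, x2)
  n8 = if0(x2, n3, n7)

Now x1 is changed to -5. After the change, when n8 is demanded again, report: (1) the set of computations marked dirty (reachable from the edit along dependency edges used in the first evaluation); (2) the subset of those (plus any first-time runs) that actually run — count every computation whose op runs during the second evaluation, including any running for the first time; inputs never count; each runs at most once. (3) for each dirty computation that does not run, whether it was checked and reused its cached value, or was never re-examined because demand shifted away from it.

Dirty set: n1, n3, n6, n7, n8.
Run set: n1, n3, n6 (3 run).
Re-examined without running (cache reused): n7, n8.
The important point: n6 recomputes to an identical value, and the output ends up unchanged.

Initial pass — values computed on the first demand:
  n1 = min2(-3, 5) = -3
  n3 = if0(x2=5 -> else branch n1) = -3
  n4 = neg(5) = -5
  n6 = max2(5, -3) = 5
  n7 = max2(-5, 5) = 5
  n8 = if0(x2=5 -> else branch n7) = 5

Second demand — change propagation:
  n1: re-runs because x1 -3->-5; new result -5.
  n3: re-runs because n1 -3->-5; new result -5.
  n6: re-runs because n3 -3->-5; new result 5 (unchanged).
  n7: re-examined; everything it read last time is the same (n4 unchanged, n6 unchanged) — cache 5 kept, no run.
  n8: re-examined; everything it read last time is the same (x2 unchanged, n7 unchanged) — cache 5 kept, no run.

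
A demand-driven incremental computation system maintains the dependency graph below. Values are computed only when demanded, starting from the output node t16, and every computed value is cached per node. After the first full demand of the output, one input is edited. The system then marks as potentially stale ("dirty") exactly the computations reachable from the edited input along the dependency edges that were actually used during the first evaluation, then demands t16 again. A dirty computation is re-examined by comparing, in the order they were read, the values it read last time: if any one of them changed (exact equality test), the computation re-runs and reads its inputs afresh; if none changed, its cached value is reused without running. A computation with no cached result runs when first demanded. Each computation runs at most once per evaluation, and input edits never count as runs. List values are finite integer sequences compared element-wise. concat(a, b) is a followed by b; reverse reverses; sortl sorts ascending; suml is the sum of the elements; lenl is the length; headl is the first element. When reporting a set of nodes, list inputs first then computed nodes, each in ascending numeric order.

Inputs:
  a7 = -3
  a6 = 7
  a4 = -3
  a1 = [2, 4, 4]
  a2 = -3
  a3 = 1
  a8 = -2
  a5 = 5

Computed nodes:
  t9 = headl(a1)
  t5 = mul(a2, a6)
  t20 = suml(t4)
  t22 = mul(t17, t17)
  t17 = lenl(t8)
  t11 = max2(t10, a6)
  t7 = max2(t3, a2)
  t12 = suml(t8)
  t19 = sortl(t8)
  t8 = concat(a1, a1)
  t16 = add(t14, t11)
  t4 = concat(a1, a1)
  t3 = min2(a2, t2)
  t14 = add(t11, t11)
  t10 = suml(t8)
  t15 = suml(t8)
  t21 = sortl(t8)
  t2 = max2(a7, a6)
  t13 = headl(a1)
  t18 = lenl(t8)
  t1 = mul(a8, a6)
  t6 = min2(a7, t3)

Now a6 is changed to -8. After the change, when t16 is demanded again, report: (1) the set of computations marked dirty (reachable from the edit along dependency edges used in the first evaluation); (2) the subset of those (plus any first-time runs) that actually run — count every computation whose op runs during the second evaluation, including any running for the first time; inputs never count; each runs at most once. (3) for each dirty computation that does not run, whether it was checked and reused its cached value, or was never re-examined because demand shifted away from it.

Marked dirty: t11, t14, t16.
Computations that run: t11 — 1 in total.
Checked but reused from cache: t14, t16.
Key observation: the change is absorbed at t11 — it re-runs but produces the same value, and the output's value is unchanged.

First evaluation (everything demanded from the output):
  t8 = concat([2, 4, 4], [2, 4, 4]) = [2, 4, 4, 2, 4, 4]
  t10 = suml([2, 4, 4, 2, 4, 4]) = 20
  t11 = max2(20, 7) = 20
  t14 = add(20, 20) = 40
  t16 = add(40, 20) = 60

Propagation after the edit:
  t11: runs — a6 7->-8; result 20 (same value as before).
  t14: checked — values it read are unchanged (t11 unchanged, t11 unchanged); reused cached 40 without running.
  t16: checked — values it read are unchanged (t14 unchanged, t11 unchanged); reused cached 60 without running.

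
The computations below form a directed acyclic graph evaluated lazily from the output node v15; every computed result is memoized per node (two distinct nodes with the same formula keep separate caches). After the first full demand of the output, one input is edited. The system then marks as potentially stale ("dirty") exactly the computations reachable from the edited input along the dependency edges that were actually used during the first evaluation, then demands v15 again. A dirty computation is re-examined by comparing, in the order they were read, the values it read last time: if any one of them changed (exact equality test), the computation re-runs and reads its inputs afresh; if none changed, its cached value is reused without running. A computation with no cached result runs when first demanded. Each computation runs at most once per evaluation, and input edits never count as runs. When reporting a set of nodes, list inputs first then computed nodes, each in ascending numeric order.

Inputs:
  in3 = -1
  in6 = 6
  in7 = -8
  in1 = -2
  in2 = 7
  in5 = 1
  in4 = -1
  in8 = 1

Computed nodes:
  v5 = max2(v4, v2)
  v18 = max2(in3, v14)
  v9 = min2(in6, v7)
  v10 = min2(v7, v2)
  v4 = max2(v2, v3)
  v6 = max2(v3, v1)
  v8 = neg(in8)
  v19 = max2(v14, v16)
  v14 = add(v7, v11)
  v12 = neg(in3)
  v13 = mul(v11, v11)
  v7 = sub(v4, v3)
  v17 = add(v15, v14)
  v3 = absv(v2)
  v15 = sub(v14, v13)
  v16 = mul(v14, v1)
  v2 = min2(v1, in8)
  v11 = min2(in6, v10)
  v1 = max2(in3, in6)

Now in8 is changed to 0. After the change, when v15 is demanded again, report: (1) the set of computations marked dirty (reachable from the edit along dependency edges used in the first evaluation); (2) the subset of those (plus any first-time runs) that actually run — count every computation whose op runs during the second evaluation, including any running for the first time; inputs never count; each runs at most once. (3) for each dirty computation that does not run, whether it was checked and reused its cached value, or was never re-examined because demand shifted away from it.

First demand of the output computes:
  v1 = max2(-1, 6) = 6
  v2 = min2(6, 1) = 1
  v3 = absv(1) = 1
  v4 = max2(1, 1) = 1
  v7 = sub(1, 1) = 0
  v10 = min2(0, 1) = 0
  v11 = min2(6, 0) = 0
  v13 = mul(0, 0) = 0
  v14 = add(0, 0) = 0
  v15 = sub(0, 0) = 0

After the edit, cleaning proceeds:
  v2: a read changed (in8 1->0) — executes, giving 0.
  v3: a read changed (v2 1->0) — executes, giving 0.
  v4: a read changed (v2 1->0; v3 1->0) — executes, giving 0.
  v7: a read changed (v4 1->0; v3 1->0) — executes, giving 0 — identical to its old value.
  v10: a read changed (v2 1->0) — executes, giving 0 — identical to its old value.
  v11: dirty, but its reads are unchanged (in6 unchanged, v10 unchanged); cached 0 stands.
  v13: dirty, but its reads are unchanged (v11 unchanged, v11 unchanged); cached 0 stands.
  v14: dirty, but its reads are unchanged (v7 unchanged, v11 unchanged); cached 0 stands.
  v15: dirty, but its reads are unchanged (v14 unchanged, v13 unchanged); cached 0 stands.

Note where the cutoff bites: v11 is checked, finds nothing changed, and keeps its cache.

The edit dirties: v2, v3, v4, v7, v10, v11, v13, v14, v15.
5 computations run: v2, v3, v4, v7, v10.
Cache hits after checking: v11, v13, v14, v15.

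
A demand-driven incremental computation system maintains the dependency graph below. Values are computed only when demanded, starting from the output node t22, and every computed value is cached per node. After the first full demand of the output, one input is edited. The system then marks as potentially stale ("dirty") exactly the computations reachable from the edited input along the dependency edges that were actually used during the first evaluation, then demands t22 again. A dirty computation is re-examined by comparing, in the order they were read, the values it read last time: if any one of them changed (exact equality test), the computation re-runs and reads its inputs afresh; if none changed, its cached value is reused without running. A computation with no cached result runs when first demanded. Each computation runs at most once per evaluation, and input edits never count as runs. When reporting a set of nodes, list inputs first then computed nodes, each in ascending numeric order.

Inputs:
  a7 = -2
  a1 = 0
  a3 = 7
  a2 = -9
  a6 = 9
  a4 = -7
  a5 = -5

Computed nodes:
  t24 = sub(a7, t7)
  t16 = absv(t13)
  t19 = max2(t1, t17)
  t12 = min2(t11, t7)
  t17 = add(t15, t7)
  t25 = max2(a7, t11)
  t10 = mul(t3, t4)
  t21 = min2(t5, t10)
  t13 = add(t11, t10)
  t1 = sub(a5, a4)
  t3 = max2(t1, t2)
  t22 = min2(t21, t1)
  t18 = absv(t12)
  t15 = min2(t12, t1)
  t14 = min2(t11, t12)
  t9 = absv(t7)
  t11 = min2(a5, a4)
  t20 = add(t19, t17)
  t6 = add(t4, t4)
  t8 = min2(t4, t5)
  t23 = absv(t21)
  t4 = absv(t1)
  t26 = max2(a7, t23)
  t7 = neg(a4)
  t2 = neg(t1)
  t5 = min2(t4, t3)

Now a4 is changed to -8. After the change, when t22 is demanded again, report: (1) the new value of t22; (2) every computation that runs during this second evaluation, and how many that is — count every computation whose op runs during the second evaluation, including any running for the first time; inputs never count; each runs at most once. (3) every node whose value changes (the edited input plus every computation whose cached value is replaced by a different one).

First evaluation (everything demanded from the output):
  t1 = sub(-5, -7) = 2
  t2 = neg(2) = -2
  t3 = max2(2, -2) = 2
  t4 = absv(2) = 2
  t5 = min2(2, 2) = 2
  t10 = mul(2, 2) = 4
  t21 = min2(2, 4) = 2
  t22 = min2(2, 2) = 2

Propagation after the edit:
  t1: runs — a4 -7->-8; result 3.
  t2: runs — t1 2->3; result -3.
  t3: runs — t1 2->3; t2 -2->-3; result 3.
  t4: runs — t1 2->3; result 3.
  t5: runs — t4 2->3; t3 2->3; result 3.
  t10: runs — t3 2->3; t4 2->3; result 9.
  t21: runs — t5 2->3; t10 4->9; result 3.
  t22: runs — t21 2->3; t1 2->3; result 3.

New value of t22: 3.
Computations that run: t1, t2, t3, t4, t5, t10, t21, t22 — 8 in total.
Values that change: a4, t1, t2, t3, t4, t5, t10, t21, t22.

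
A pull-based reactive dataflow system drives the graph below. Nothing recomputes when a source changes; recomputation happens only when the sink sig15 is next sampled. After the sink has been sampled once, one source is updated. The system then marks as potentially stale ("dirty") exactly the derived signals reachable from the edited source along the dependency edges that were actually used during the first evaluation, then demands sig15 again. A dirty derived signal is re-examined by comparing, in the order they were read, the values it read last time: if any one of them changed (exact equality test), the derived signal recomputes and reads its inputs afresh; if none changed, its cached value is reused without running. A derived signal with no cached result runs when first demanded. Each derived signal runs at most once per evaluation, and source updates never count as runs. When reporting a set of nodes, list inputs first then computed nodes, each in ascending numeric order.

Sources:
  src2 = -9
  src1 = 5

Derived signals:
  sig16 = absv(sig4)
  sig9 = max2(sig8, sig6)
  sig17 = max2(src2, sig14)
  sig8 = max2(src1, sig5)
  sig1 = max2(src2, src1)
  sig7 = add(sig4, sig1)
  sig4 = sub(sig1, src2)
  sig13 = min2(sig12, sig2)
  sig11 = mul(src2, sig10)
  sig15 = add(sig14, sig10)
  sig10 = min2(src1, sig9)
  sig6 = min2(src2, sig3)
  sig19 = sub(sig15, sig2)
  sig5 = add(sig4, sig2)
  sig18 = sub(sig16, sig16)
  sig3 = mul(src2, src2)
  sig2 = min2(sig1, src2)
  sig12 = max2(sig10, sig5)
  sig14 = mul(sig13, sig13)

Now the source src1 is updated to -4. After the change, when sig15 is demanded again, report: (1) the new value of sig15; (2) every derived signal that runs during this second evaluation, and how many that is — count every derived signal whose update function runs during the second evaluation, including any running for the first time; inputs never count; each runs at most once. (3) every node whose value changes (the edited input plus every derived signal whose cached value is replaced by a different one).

First evaluation (everything demanded from the output):
  sig1 = max2(-9, 5) = 5
  sig2 = min2(5, -9) = -9
  sig3 = mul(-9, -9) = 81
  sig4 = sub(5, -9) = 14
  sig5 = add(14, -9) = 5
  sig6 = min2(-9, 81) = -9
  sig8 = max2(5, 5) = 5
  sig9 = max2(5, -9) = 5
  sig10 = min2(5, 5) = 5
  sig12 = max2(5, 5) = 5
  sig13 = min2(5, -9) = -9
  sig14 = mul(-9, -9) = 81
  sig15 = add(81, 5) = 86

Propagation after the edit:
  sig1: runs — src1 5->-4; result -4.
  sig2: runs — sig1 5->-4; result -9 (same value as before).
  sig4: runs — sig1 5->-4; result 5.
  sig5: runs — sig4 14->5; result -4.
  sig8: runs — src1 5->-4; sig5 5->-4; result -4.
  sig9: runs — sig8 5->-4; result -4.
  sig10: runs — src1 5->-4; sig9 5->-4; result -4.
  sig12: runs — sig10 5->-4; sig5 5->-4; result -4.
  sig13: runs — sig12 5->-4; result -9 (same value as before).
  sig14: checked — values it read are unchanged (sig13 unchanged, sig13 unchanged); reused cached 81 without running.
  sig15: runs — sig10 5->-4; result 77.

Key observation: the cutoff stops propagation at sig14 — its inputs' values are unchanged, so it reuses its cache.

New value of sig15: 77.
Derived signals that run: sig1, sig2, sig4, sig5, sig8, sig9, sig10, sig12, sig13, sig15 — 10 in total.
Values that change: src1, sig1, sig4, sig5, sig8, sig9, sig10, sig12, sig15.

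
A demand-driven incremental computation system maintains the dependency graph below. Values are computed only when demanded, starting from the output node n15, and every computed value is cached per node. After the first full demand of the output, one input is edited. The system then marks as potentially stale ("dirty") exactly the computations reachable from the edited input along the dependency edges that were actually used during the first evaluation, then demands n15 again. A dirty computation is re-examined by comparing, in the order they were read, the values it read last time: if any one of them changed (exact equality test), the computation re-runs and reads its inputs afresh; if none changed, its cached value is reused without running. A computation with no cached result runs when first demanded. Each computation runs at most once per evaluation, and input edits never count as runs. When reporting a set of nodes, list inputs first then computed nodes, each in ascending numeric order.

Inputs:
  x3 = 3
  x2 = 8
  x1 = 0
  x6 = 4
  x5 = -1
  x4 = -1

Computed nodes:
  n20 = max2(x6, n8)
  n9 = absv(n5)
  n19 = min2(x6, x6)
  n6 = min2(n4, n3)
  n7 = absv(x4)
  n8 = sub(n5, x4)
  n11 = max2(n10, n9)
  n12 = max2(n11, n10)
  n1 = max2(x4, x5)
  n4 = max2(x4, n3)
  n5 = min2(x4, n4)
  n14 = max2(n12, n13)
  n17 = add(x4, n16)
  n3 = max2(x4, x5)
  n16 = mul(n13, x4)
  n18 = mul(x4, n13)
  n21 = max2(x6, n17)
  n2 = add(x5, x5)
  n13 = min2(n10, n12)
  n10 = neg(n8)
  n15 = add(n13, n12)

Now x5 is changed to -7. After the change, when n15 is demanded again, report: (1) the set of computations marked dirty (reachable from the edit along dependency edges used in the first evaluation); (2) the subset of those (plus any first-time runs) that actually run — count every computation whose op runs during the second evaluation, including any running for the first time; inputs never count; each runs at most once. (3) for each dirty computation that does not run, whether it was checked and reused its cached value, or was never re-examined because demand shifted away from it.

First evaluation (everything demanded from the output):
  n3 = max2(-1, -1) = -1
  n4 = max2(-1, -1) = -1
  n5 = min2(-1, -1) = -1
  n8 = sub(-1, -1) = 0
  n9 = absv(-1) = 1
  n10 = neg(0) = 0
  n11 = max2(0, 1) = 1
  n12 = max2(1, 0) = 1
  n13 = min2(0, 1) = 0
  n15 = add(0, 1) = 1

Propagation after the edit:
  n3: runs — x5 -1->-7; result -1 (same value as before).
  n4: checked — values it read are unchanged (x4 unchanged, n3 unchanged); reused cached -1 without running.
  n5: checked — values it read are unchanged (x4 unchanged, n4 unchanged); reused cached -1 without running.
  n8: checked — values it read are unchanged (n5 unchanged, x4 unchanged); reused cached 0 without running.
  n9: checked — values it read are unchanged (n5 unchanged); reused cached 1 without running.
  n10: checked — values it read are unchanged (n8 unchanged); reused cached 0 without running.
  n11: checked — values it read are unchanged (n10 unchanged, n9 unchanged); reused cached 1 without running.
  n12: checked — values it read are unchanged (n11 unchanged, n10 unchanged); reused cached 1 without running.
  n13: checked — values it read are unchanged (n10 unchanged, n12 unchanged); reused cached 0 without running.
  n15: checked — values it read are unchanged (n13 unchanged, n12 unchanged); reused cached 1 without running.

Key observation: the change is absorbed at n3 — it re-runs but produces the same value, and the output's value is unchanged.

Marked dirty: n3, n4, n5, n8, n9, n10, n11, n12, n13, n15.
Computations that run: n3 — 1 in total.
Checked but reused from cache: n4, n5, n8, n9, n10, n11, n12, n13, n15.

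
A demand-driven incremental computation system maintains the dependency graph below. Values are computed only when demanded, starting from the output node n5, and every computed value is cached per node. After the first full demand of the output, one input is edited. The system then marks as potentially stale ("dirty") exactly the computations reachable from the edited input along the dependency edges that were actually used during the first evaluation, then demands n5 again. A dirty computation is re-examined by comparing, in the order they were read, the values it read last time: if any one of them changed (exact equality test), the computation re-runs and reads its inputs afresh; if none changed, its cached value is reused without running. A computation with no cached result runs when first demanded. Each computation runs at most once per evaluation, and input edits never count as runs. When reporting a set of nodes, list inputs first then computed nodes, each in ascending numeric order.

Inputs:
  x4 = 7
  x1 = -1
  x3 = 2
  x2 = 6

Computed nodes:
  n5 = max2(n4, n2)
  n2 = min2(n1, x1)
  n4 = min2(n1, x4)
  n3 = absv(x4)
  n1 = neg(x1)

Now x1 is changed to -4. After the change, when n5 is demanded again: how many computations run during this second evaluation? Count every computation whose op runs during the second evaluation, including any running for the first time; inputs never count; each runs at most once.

Computations that run: n1, n2, n4, n5 — 4 in total.

First evaluation (everything demanded from the output):
  n1 = neg(-1) = 1
  n2 = min2(1, -1) = -1
  n4 = min2(1, 7) = 1
  n5 = max2(1, -1) = 1

Propagation after the edit:
  n1: runs — x1 -1->-4; result 4.
  n2: runs — n1 1->4; x1 -1->-4; result -4.
  n4: runs — n1 1->4; result 4.
  n5: runs — n4 1->4; n2 -1->-4; result 4.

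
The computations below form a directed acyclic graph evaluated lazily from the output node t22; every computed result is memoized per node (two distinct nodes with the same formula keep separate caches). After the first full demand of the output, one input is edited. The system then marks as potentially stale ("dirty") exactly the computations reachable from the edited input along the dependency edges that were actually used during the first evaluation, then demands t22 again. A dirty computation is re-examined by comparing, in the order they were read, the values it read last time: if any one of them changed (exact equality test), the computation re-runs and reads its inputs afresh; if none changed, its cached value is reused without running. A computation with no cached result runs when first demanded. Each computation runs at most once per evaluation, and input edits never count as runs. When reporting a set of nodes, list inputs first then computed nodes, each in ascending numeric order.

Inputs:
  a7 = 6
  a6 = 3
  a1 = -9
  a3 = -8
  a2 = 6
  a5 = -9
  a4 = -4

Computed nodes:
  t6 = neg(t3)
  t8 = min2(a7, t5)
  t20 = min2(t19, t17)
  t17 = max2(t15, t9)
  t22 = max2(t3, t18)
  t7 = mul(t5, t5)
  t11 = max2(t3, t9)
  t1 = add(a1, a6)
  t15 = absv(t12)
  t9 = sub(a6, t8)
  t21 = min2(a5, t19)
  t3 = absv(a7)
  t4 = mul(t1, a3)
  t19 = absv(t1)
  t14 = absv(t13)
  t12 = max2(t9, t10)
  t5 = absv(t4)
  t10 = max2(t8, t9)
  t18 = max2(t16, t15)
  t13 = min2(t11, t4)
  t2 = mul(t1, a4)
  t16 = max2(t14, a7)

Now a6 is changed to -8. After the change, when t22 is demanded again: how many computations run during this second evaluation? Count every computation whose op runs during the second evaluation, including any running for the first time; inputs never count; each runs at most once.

First demand of the output computes:
  t1 = add(-9, 3) = -6
  t3 = absv(6) = 6
  t4 = mul(-6, -8) = 48
  t5 = absv(48) = 48
  t8 = min2(6, 48) = 6
  t9 = sub(3, 6) = -3
  t10 = max2(6, -3) = 6
  t11 = max2(6, -3) = 6
  t12 = max2(-3, 6) = 6
  t13 = min2(6, 48) = 6
  t14 = absv(6) = 6
  t15 = absv(6) = 6
  t16 = max2(6, 6) = 6
  t18 = max2(6, 6) = 6
  t22 = max2(6, 6) = 6

After the edit, cleaning proceeds:
  t1: a read changed (a6 3->-8) — executes, giving -17.
  t4: a read changed (t1 -6->-17) — executes, giving 136.
  t5: a read changed (t4 48->136) — executes, giving 136.
  t8: a read changed (t5 48->136) — executes, giving 6 — identical to its old value.
  t9: a read changed (a6 3->-8) — executes, giving -14.
  t10: a read changed (t9 -3->-14) — executes, giving 6 — identical to its old value.
  t11: a read changed (t9 -3->-14) — executes, giving 6 — identical to its old value.
  t12: a read changed (t9 -3->-14) — executes, giving 6 — identical to its old value.
  t13: a read changed (t4 48->136) — executes, giving 6 — identical to its old value.
  t14: dirty, but its reads are unchanged (t13 unchanged); cached 6 stands.
  t15: dirty, but its reads are unchanged (t12 unchanged); cached 6 stands.
  t16: dirty, but its reads are unchanged (t14 unchanged, a7 unchanged); cached 6 stands.
  t18: dirty, but its reads are unchanged (t16 unchanged, t15 unchanged); cached 6 stands.
  t22: dirty, but its reads are unchanged (t3 unchanged, t18 unchanged); cached 6 stands.

Note where the cutoff bites: t14 is checked, finds nothing changed, and keeps its cache.

9 computations run: t1, t4, t5, t8, t9, t10, t11, t12, t13.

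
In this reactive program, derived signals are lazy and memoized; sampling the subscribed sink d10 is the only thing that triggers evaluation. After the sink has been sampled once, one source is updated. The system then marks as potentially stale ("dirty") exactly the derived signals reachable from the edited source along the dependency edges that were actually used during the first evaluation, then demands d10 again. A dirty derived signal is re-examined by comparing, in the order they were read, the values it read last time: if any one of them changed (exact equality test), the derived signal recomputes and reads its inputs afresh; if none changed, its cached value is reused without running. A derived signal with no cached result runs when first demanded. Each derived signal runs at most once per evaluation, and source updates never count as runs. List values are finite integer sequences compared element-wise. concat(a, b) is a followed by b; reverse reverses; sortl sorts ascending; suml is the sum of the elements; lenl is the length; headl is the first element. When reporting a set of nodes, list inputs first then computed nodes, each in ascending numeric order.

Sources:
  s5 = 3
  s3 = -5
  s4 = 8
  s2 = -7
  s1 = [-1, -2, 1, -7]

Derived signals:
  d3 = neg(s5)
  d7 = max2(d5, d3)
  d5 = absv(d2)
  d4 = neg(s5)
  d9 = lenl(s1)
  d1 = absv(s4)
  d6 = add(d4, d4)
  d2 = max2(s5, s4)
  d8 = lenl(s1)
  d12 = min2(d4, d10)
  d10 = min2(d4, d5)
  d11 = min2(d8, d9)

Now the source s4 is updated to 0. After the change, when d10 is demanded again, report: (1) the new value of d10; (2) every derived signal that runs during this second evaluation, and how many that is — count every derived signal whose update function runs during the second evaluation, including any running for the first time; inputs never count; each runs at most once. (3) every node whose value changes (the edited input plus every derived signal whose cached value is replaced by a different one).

Demanding d10 again yields -3.
3 derived signals run: d2, d5, d10.
The nodes whose values change: s4, d2, d5.

First demand of the output computes:
  d2 = max2(3, 8) = 8
  d4 = neg(3) = -3
  d5 = absv(8) = 8
  d10 = min2(-3, 8) = -3

After the edit, cleaning proceeds:
  d2: a read changed (s4 8->0) — executes, giving 3.
  d5: a read changed (d2 8->3) — executes, giving 3.
  d10: a read changed (d5 8->3) — executes, giving -3 — identical to its old value.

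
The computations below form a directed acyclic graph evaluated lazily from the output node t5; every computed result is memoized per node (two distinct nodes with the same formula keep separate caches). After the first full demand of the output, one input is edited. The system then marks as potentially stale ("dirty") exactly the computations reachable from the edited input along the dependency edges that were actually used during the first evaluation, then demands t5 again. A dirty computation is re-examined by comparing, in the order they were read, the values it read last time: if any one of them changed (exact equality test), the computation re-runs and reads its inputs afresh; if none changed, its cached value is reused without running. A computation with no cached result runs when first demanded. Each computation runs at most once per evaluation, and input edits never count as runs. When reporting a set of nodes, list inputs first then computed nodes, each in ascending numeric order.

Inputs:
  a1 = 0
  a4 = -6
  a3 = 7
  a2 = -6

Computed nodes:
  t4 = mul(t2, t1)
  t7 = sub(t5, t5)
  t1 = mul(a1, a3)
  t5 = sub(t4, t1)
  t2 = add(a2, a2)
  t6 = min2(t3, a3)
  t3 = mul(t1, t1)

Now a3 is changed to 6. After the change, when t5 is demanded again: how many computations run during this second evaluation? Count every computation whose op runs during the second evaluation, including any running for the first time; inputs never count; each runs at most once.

First demand of the output computes:
  t1 = mul(0, 7) = 0
  t2 = add(-6, -6) = -12
  t4 = mul(-12, 0) = 0
  t5 = sub(0, 0) = 0

After the edit, cleaning proceeds:
  t1: a read changed (a3 7->6) — executes, giving 0 — identical to its old value.
  t4: dirty, but its reads are unchanged (t2 unchanged, t1 unchanged); cached 0 stands.
  t5: dirty, but its reads are unchanged (t4 unchanged, t1 unchanged); cached 0 stands.

Note the absorption at t1: it re-runs yet its value is the same, leaving the output's value untouched.

1 computations run: t1.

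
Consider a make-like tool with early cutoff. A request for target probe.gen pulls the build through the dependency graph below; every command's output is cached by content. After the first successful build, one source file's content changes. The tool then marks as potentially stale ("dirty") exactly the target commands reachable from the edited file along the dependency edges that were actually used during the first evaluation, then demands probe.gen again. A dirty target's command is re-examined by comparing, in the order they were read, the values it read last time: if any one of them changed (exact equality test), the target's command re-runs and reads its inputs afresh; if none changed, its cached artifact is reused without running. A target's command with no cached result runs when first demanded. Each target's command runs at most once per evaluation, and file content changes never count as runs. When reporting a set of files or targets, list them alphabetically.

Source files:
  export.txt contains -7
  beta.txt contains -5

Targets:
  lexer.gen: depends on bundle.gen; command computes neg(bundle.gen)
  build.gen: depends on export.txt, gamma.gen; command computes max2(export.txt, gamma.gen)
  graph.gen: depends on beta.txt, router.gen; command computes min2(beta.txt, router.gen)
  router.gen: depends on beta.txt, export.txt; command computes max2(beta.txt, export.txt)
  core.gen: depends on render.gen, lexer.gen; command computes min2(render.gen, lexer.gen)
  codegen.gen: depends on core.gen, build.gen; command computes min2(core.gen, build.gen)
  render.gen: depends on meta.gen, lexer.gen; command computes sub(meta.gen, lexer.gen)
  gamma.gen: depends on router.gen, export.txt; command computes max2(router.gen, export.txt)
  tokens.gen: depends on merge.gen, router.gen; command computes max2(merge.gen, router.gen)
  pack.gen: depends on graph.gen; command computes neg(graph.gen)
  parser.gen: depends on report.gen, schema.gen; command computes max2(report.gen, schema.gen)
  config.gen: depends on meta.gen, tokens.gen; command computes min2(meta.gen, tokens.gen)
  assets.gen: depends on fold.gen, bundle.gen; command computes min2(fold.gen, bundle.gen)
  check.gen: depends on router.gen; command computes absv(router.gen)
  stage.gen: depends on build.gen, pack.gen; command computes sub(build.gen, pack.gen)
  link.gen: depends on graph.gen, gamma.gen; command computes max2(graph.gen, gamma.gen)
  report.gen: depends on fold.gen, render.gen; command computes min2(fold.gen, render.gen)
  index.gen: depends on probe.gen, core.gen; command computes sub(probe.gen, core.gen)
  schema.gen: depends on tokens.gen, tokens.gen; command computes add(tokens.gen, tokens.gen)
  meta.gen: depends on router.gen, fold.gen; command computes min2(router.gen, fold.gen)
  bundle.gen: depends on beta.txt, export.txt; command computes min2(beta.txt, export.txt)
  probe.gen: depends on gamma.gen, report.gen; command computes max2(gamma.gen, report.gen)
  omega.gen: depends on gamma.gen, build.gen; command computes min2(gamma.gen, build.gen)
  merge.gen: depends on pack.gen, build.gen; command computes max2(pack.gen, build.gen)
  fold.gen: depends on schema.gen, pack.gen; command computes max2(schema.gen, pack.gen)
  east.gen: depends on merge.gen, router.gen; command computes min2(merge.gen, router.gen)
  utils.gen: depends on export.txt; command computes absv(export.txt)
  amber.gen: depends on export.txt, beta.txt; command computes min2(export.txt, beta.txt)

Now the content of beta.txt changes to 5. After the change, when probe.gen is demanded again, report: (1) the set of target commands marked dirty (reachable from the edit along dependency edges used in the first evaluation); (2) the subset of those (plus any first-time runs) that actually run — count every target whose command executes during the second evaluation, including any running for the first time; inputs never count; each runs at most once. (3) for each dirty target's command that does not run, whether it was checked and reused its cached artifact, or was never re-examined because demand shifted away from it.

The edit dirties: build.gen, bundle.gen, fold.gen, gamma.gen, graph.gen, lexer.gen, merge.gen, meta.gen, pack.gen, probe.gen, render.gen, report.gen, router.gen, schema.gen, tokens.gen.
13 target commands run: build.gen, bundle.gen, fold.gen, gamma.gen, graph.gen, merge.gen, meta.gen, pack.gen, probe.gen, render.gen, report.gen, router.gen, tokens.gen.
Cache hits after checking: lexer.gen, schema.gen.
Note where the cutoff bites: schema.gen is checked, finds nothing changed, and keeps its cache.

First demand of the output computes:
  bundle.gen = min2(-5, -7) = -7
  lexer.gen = neg(-7) = 7
  router.gen = max2(-5, -7) = -5
  gamma.gen = max2(-5, -7) = -5
  build.gen = max2(-7, -5) = -5
  graph.gen = min2(-5, -5) = -5
  pack.gen = neg(-5) = 5
  merge.gen = max2(5, -5) = 5
  tokens.gen = max2(5, -5) = 5
  schema.gen = add(5, 5) = 10
  fold.gen = max2(10, 5) = 10
  meta.gen = min2(-5, 10) = -5
  render.gen = sub(-5, 7) = -12
  report.gen = min2(10, -12) = -12
  probe.gen = max2(-5, -12) = -5

After the edit, cleaning proceeds:
  bundle.gen: a read changed (beta.txt -5->5) — executes, giving -7 — identical to its old value.
  lexer.gen: dirty, but its reads are unchanged (bundle.gen unchanged); cached 7 stands.
  router.gen: a read changed (beta.txt -5->5) — executes, giving 5.
  gamma.gen: a read changed (router.gen -5->5) — executes, giving 5.
  build.gen: a read changed (gamma.gen -5->5) — executes, giving 5.
  graph.gen: a read changed (beta.txt -5->5; router.gen -5->5) — executes, giving 5.
  pack.gen: a read changed (graph.gen -5->5) — executes, giving -5.
  merge.gen: a read changed (pack.gen 5->-5; build.gen -5->5) — executes, giving 5 — identical to its old value.
  tokens.gen: a read changed (router.gen -5->5) — executes, giving 5 — identical to its old value.
  schema.gen: dirty, but its reads are unchanged (tokens.gen unchanged, tokens.gen unchanged); cached 10 stands.
  fold.gen: a read changed (pack.gen 5->-5) — executes, giving 10 — identical to its old value.
  meta.gen: a read changed (router.gen -5->5) — executes, giving 5.
  render.gen: a read changed (meta.gen -5->5) — executes, giving -2.
  report.gen: a read changed (render.gen -12->-2) — executes, giving -2.
  probe.gen: a read changed (gamma.gen -5->5; report.gen -12->-2) — executes, giving 5.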